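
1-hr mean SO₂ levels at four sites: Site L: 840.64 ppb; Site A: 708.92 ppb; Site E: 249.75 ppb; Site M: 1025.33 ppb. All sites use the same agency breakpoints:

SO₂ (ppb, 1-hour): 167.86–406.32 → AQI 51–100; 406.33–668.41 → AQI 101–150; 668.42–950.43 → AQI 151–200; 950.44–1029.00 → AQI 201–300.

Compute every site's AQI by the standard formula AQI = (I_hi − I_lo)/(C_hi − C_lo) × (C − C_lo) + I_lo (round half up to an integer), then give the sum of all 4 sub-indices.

702

Site L: 840.64 ∈ [668.42, 950.43] ↔ index [151, 200].
151 + (840.64−668.42)·(200−151)/(950.43−668.42) = 151 + 172.22·49/282.01 ≈ 180.92, so AQI = 181.
Site A: 708.92 ∈ [668.42, 950.43] ↔ index [151, 200].
151 + (708.92−668.42)·(200−151)/(950.43−668.42) = 151 + 40.50·49/282.01 ≈ 158.04, so AQI = 158.
Site E: 249.75 lies in 167.86–406.32, so I_lo=51, I_hi=100, C_lo=167.86, C_hi=406.32.
(100−51)/(406.32−167.86) × (249.75−167.86) + 51 = 49/238.46 × 81.89 + 51 ≈ 67.83 → 68.
Site M: 1025.33 ∈ [950.44, 1029.00] ↔ index [201, 300].
201 + (1025.33−950.44)·(300−201)/(1029.00−950.44) = 201 + 74.89·99/78.56 ≈ 295.38, so AQI = 295.
AQIs: Site L=181, Site A=158, Site E=68, Site M=295. Sum = 181 + 158 + 68 + 295 = 702.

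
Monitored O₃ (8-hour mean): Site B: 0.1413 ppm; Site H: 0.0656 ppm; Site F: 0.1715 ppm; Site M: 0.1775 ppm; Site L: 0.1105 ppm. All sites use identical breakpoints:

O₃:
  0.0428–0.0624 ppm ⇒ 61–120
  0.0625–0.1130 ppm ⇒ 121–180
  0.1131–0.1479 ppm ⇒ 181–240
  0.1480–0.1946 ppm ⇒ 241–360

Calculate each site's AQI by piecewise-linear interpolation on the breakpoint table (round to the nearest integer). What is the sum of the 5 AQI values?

1148

Site B: row 0.1131–0.1479 (AQI 181–240). (240−181)·(0.1413−0.1131)/(0.1479−0.1131) + 181 = 59·0.0282/0.0348 + 181 ≈ 228.81 → 229.
Site H: row 0.0625–0.1130 (AQI 121–180). (180−121)·(0.0656−0.0625)/(0.1130−0.0625) + 121 = 59·0.0031/0.0505 + 121 ≈ 124.62 → 125.
Site F 0.1715: bracket 0.1480–0.1946 → index 241–360; slope 119/0.0466, offset 0.0235.
AQI = 241 + 119/0.0466·0.0235 ≈ 301.01 ⇒ 301.
Site M: 0.1775 ∈ [0.1480, 0.1946] ↔ index [241, 360].
241 + (0.1775−0.1480)·(360−241)/(0.1946−0.1480) = 241 + 0.0295·119/0.0466 ≈ 316.33, so AQI = 316.
Site L 0.1105: bracket 0.0625–0.1130 → index 121–180; slope 59/0.0505, offset 0.0480.
AQI = 121 + 59/0.0505·0.0480 ≈ 177.08 ⇒ 177.
AQIs: Site B=229, Site H=125, Site F=301, Site M=316, Site L=177. Sum = 229 + 125 + 301 + 316 + 177 = 1148.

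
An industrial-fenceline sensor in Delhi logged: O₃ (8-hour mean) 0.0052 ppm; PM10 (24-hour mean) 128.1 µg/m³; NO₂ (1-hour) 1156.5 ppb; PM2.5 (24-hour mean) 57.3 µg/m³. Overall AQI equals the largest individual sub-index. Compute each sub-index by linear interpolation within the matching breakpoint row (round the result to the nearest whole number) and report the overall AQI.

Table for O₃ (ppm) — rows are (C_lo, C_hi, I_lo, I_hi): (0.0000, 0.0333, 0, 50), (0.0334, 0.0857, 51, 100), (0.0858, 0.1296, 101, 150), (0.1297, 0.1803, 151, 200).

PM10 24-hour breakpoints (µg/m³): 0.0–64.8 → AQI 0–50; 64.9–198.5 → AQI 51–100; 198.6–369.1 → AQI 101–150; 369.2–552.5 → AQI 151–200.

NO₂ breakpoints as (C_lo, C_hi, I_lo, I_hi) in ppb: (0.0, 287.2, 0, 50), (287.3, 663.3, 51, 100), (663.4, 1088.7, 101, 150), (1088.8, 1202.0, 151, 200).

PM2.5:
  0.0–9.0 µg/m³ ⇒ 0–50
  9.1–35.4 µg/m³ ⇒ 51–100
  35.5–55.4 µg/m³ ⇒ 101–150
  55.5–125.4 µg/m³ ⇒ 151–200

O₃: 0.0052 ∈ [0.0000, 0.0333] ↔ index [0, 50].
0 + (0.0052−0.0000)·(50−0)/(0.0333−0.0000) = 0 + 0.0052·50/0.0333 ≈ 7.81, so AQI = 8.
PM10 128.1: bracket 64.9–198.5 → index 51–100; slope 49/133.6, offset 63.2.
AQI = 51 + 49/133.6·63.2 ≈ 74.18 ⇒ 74.
NO₂: row 1088.8–1202.0 (AQI 151–200). (200−151)·(1156.5−1088.8)/(1202.0−1088.8) + 151 = 49·67.7/113.2 + 151 ≈ 180.30 → 180.
PM2.5: 57.3 ∈ [55.5, 125.4] ↔ index [151, 200].
151 + (57.3−55.5)·(200−151)/(125.4−55.5) = 151 + 1.8·49/69.9 ≈ 152.26, so AQI = 152.
Sub-indices: O₃→8, PM10→74, NO₂→180, PM2.5→152. Overall AQI = max = 180; dominant pollutant is NO₂.

180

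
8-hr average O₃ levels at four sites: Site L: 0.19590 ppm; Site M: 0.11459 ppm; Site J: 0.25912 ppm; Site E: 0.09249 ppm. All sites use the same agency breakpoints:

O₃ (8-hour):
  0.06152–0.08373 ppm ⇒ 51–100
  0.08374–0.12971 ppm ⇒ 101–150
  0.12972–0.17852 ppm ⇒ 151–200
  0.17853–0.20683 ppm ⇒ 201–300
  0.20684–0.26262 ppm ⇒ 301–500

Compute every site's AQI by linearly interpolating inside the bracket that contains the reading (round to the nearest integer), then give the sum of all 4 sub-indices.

Site L: row 0.17853–0.20683 (AQI 201–300). (300−201)·(0.19590−0.17853)/(0.20683−0.17853) + 201 = 99·0.01737/0.02830 + 201 ≈ 261.76 → 262.
Site M: row 0.08374–0.12971 (AQI 101–150). (150−101)·(0.11459−0.08374)/(0.12971−0.08374) + 101 = 49·0.03085/0.04597 + 101 ≈ 133.88 → 134.
Site J: 0.25912 ∈ [0.20684, 0.26262] ↔ index [301, 500].
301 + (0.25912−0.20684)·(500−301)/(0.26262−0.20684) = 301 + 0.05228·199/0.05578 ≈ 487.51, so AQI = 488.
Site E: 0.09249 lies in 0.08374–0.12971, so I_lo=101, I_hi=150, C_lo=0.08374, C_hi=0.12971.
(150−101)/(0.12971−0.08374) × (0.09249−0.08374) + 101 = 49/0.04597 × 0.00875 + 101 ≈ 110.33 → 110.
AQIs: Site L=262, Site M=134, Site J=488, Site E=110. Sum = 262 + 134 + 488 + 110 = 994.

994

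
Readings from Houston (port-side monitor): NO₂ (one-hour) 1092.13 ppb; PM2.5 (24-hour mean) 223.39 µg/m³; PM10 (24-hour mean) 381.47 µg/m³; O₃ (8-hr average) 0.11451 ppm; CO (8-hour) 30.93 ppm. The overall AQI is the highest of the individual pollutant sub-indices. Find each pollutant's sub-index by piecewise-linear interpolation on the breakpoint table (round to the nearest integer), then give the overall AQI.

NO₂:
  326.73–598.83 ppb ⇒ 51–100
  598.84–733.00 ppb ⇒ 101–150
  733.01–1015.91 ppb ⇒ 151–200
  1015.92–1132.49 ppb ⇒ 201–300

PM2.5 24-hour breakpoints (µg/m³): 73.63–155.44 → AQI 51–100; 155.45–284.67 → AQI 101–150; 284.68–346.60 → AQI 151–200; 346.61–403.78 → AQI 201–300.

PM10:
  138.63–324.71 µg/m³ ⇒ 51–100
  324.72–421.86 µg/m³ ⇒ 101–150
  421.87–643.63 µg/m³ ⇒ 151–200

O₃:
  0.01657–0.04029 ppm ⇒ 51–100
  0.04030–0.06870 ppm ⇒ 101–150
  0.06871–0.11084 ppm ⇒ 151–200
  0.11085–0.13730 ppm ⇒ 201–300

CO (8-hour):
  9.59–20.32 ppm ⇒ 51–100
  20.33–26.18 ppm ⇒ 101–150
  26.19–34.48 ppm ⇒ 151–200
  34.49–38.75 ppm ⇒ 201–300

266

NO₂ 1092.13: bracket 1015.92–1132.49 → index 201–300; slope 99/116.57, offset 76.21.
AQI = 201 + 99/116.57·76.21 ≈ 265.72 ⇒ 266.
PM2.5: 223.39 ∈ [155.45, 284.67] ↔ index [101, 150].
101 + (223.39−155.45)·(150−101)/(284.67−155.45) = 101 + 67.94·49/129.22 ≈ 126.76, so AQI = 127.
PM10: row 324.72–421.86 (AQI 101–150). (150−101)·(381.47−324.72)/(421.86−324.72) + 101 = 49·56.75/97.14 + 101 ≈ 129.63 → 130.
O₃ 0.11451: bracket 0.11085–0.13730 → index 201–300; slope 99/0.02645, offset 0.00366.
AQI = 201 + 99/0.02645·0.00366 ≈ 214.70 ⇒ 215.
CO: 30.93 lies in 26.19–34.48, so I_lo=151, I_hi=200, C_lo=26.19, C_hi=34.48.
(200−151)/(34.48−26.19) × (30.93−26.19) + 151 = 49/8.29 × 4.74 + 151 ≈ 179.02 → 179.
Sub-indices: NO₂→266, PM2.5→127, PM10→130, O₃→215, CO→179. Overall AQI = max = 266; dominant pollutant is NO₂.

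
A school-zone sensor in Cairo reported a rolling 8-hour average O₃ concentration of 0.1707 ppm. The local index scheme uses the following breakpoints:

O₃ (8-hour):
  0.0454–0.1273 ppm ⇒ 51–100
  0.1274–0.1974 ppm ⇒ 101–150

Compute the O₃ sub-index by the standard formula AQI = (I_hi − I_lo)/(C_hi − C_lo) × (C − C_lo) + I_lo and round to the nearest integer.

O₃: 0.1707 ∈ [0.1274, 0.1974] ↔ index [101, 150].
101 + (0.1707−0.1274)·(150−101)/(0.1974−0.1274) = 101 + 0.0433·49/0.0700 ≈ 131.31, so AQI = 131.
AQI 131 falls in the Unhealthy for Sensitive Groups category.

131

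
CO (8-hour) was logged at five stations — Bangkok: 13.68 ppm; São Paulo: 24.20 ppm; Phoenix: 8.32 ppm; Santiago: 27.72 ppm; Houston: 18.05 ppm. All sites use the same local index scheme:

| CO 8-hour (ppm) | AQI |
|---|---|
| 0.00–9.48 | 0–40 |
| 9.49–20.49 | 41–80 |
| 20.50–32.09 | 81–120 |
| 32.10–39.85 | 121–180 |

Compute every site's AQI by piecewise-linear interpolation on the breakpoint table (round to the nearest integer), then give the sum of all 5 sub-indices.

360

Bangkok: 13.68 lies in 9.49–20.49, so I_lo=41, I_hi=80, C_lo=9.49, C_hi=20.49.
(80−41)/(20.49−9.49) × (13.68−9.49) + 41 = 39/11.00 × 4.19 + 41 ≈ 55.86 → 56.
São Paulo 24.20: bracket 20.50–32.09 → index 81–120; slope 39/11.59, offset 3.70.
AQI = 81 + 39/11.59·3.70 ≈ 93.45 ⇒ 93.
Phoenix 8.32: bracket 0.00–9.48 → index 0–40; slope 40/9.48, offset 8.32.
AQI = 0 + 40/9.48·8.32 ≈ 35.11 ⇒ 35.
Santiago 27.72: bracket 20.50–32.09 → index 81–120; slope 39/11.59, offset 7.22.
AQI = 81 + 39/11.59·7.22 ≈ 105.30 ⇒ 105.
Houston: 18.05 lies in 9.49–20.49, so I_lo=41, I_hi=80, C_lo=9.49, C_hi=20.49.
(80−41)/(20.49−9.49) × (18.05−9.49) + 41 = 39/11.00 × 8.56 + 41 ≈ 71.35 → 71.
AQIs: Bangkok=56, São Paulo=93, Phoenix=35, Santiago=105, Houston=71. Sum = 56 + 93 + 35 + 105 + 71 = 360.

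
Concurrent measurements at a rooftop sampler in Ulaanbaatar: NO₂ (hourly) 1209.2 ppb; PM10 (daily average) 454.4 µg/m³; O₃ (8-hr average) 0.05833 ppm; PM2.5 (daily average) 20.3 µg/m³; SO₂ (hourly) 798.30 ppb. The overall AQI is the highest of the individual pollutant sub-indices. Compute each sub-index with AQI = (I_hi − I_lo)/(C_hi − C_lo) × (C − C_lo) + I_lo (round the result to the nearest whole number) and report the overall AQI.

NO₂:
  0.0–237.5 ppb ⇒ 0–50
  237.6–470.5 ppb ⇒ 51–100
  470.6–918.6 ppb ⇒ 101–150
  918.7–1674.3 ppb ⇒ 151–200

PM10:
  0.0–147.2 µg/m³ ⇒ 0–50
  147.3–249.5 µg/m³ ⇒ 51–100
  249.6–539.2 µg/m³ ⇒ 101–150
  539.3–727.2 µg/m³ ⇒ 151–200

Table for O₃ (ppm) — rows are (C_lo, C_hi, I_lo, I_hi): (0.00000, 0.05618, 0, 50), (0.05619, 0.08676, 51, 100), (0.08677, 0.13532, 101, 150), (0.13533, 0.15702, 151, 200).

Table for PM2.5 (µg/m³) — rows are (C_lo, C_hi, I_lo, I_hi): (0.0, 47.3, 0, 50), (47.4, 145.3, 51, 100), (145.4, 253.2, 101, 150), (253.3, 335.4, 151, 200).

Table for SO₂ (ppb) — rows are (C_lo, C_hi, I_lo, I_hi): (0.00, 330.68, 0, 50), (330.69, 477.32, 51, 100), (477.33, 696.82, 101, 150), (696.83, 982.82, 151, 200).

NO₂: row 918.7–1674.3 (AQI 151–200). (200−151)·(1209.2−918.7)/(1674.3−918.7) + 151 = 49·290.5/755.6 + 151 ≈ 169.84 → 170.
PM10: 454.4 ∈ [249.6, 539.2] ↔ index [101, 150].
101 + (454.4−249.6)·(150−101)/(539.2−249.6) = 101 + 204.8·49/289.6 ≈ 135.65, so AQI = 136.
O₃: row 0.05619–0.08676 (AQI 51–100). (100−51)·(0.05833−0.05619)/(0.08676−0.05619) + 51 = 49·0.00214/0.03057 + 51 ≈ 54.43 → 54.
PM2.5: 20.3 lies in 0.0–47.3, so I_lo=0, I_hi=50, C_lo=0.0, C_hi=47.3.
(50−0)/(47.3−0.0) × (20.3−0.0) + 0 = 50/47.3 × 20.3 + 0 ≈ 21.46 → 21.
SO₂ 798.30: bracket 696.83–982.82 → index 151–200; slope 49/285.99, offset 101.47.
AQI = 151 + 49/285.99·101.47 ≈ 168.39 ⇒ 168.
Sub-indices: NO₂→170, PM10→136, O₃→54, PM2.5→21, SO₂→168. Overall AQI = max = 170; dominant pollutant is NO₂.
AQI 170: Unhealthy.

170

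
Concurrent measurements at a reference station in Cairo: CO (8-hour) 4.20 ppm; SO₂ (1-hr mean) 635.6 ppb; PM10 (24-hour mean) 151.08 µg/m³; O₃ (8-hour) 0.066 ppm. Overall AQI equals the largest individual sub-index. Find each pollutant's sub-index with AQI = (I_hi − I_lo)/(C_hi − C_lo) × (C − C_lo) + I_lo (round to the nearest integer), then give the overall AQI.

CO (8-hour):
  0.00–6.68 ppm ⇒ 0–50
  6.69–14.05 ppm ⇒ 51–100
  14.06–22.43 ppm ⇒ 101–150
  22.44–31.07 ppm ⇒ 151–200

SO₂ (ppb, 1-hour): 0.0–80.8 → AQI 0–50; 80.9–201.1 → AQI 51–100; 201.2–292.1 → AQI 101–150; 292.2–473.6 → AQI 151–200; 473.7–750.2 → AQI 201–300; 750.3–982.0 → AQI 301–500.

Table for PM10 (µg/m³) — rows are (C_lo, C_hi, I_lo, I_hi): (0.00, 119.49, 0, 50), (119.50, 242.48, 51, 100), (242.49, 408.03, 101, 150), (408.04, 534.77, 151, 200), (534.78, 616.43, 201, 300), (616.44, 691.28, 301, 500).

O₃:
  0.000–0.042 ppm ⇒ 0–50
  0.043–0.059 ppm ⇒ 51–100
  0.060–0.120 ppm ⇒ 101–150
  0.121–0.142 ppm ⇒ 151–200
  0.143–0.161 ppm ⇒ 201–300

259

CO 4.20: bracket 0.00–6.68 → index 0–50; slope 50/6.68, offset 4.20.
AQI = 0 + 50/6.68·4.20 ≈ 31.44 ⇒ 31.
SO₂: 635.6 ∈ [473.7, 750.2] ↔ index [201, 300].
201 + (635.6−473.7)·(300−201)/(750.2−473.7) = 201 + 161.9·99/276.5 ≈ 258.97, so AQI = 259.
PM10: 151.08 lies in 119.50–242.48, so I_lo=51, I_hi=100, C_lo=119.50, C_hi=242.48.
(100−51)/(242.48−119.50) × (151.08−119.50) + 51 = 49/122.98 × 31.58 + 51 ≈ 63.58 → 64.
O₃: 0.066 lies in 0.060–0.120, so I_lo=101, I_hi=150, C_lo=0.060, C_hi=0.120.
(150−101)/(0.120−0.060) × (0.066−0.060) + 101 = 49/0.060 × 0.006 + 101 ≈ 105.90 → 106.
Sub-indices: CO→31, SO₂→259, PM10→64, O₃→106. Overall AQI = max = 259; dominant pollutant is SO₂.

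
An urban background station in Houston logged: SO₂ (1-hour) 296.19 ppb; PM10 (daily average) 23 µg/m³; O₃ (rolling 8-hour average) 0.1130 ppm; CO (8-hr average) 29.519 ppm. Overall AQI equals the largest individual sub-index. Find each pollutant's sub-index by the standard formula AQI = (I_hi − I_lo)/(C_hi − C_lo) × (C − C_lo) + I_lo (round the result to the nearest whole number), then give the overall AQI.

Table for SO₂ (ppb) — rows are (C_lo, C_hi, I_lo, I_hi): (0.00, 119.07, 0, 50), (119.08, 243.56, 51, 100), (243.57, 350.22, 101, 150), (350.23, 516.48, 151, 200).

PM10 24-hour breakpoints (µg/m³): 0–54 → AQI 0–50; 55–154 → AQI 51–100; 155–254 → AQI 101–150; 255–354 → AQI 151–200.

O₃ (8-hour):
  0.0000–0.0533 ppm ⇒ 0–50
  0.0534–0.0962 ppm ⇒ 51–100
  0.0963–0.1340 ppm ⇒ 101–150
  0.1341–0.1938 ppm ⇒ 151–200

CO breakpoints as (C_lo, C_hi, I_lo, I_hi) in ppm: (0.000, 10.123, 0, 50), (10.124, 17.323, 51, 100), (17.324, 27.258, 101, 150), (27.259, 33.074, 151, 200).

SO₂: 296.19 lies in 243.57–350.22, so I_lo=101, I_hi=150, C_lo=243.57, C_hi=350.22.
(150−101)/(350.22−243.57) × (296.19−243.57) + 101 = 49/106.65 × 52.62 + 101 ≈ 125.18 → 125.
PM10: 23 lies in 0–54, so I_lo=0, I_hi=50, C_lo=0, C_hi=54.
(50−0)/(54−0) × (23−0) + 0 = 50/54 × 23 + 0 ≈ 21.30 → 21.
O₃: 0.1130 lies in 0.0963–0.1340, so I_lo=101, I_hi=150, C_lo=0.0963, C_hi=0.1340.
(150−101)/(0.1340−0.0963) × (0.1130−0.0963) + 101 = 49/0.0377 × 0.0167 + 101 ≈ 122.71 → 123.
CO: 29.519 lies in 27.259–33.074, so I_lo=151, I_hi=200, C_lo=27.259, C_hi=33.074.
(200−151)/(33.074−27.259) × (29.519−27.259) + 151 = 49/5.815 × 2.260 + 151 ≈ 170.04 → 170.
Sub-indices: SO₂→125, PM10→21, O₃→123, CO→170. Overall AQI = max = 170; dominant pollutant is CO.

170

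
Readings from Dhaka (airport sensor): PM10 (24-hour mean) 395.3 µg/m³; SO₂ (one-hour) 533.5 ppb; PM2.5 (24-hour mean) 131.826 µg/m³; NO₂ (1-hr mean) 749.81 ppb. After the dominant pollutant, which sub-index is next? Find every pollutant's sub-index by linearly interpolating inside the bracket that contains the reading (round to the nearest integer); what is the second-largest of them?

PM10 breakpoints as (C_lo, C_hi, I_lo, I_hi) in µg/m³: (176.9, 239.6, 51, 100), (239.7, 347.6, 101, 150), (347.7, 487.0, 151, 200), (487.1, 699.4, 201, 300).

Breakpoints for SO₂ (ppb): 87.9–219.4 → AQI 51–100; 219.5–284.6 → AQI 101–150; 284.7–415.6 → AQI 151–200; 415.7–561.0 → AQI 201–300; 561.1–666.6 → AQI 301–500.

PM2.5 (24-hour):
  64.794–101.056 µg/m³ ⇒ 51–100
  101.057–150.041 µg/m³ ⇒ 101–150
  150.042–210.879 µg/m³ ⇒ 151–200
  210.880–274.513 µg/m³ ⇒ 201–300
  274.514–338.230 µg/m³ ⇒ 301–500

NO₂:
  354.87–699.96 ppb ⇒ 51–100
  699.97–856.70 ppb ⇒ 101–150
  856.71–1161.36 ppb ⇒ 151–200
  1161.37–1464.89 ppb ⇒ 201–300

168

PM10: row 347.7–487.0 (AQI 151–200). (200−151)·(395.3−347.7)/(487.0−347.7) + 151 = 49·47.6/139.3 + 151 ≈ 167.74 → 168.
SO₂ 533.5: bracket 415.7–561.0 → index 201–300; slope 99/145.3, offset 117.8.
AQI = 201 + 99/145.3·117.8 ≈ 281.26 ⇒ 281.
PM2.5: row 101.057–150.041 (AQI 101–150). (150−101)·(131.826−101.057)/(150.041−101.057) + 101 = 49·30.769/48.984 + 101 ≈ 131.78 → 132.
NO₂: 749.81 lies in 699.97–856.70, so I_lo=101, I_hi=150, C_lo=699.97, C_hi=856.70.
(150−101)/(856.70−699.97) × (749.81−699.97) + 101 = 49/156.73 × 49.84 + 101 ≈ 116.58 → 117.
Sub-indices: PM10→168, SO₂→281, PM2.5→132, NO₂→117. Ranked high→low: 281, 168, 132, 117. Second-highest sub-index = 168.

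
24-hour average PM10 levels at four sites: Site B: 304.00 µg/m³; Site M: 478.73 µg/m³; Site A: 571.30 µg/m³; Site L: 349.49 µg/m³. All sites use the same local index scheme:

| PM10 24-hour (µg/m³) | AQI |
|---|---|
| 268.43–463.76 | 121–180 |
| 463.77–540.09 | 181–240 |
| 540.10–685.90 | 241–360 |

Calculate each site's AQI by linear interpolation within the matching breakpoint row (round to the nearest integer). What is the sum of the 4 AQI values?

736

Site B 304.00: bracket 268.43–463.76 → index 121–180; slope 59/195.33, offset 35.57.
AQI = 121 + 59/195.33·35.57 ≈ 131.74 ⇒ 132.
Site M: 478.73 lies in 463.77–540.09, so I_lo=181, I_hi=240, C_lo=463.77, C_hi=540.09.
(240−181)/(540.09−463.77) × (478.73−463.77) + 181 = 59/76.32 × 14.96 + 181 ≈ 192.56 → 193.
Site A 571.30: bracket 540.10–685.90 → index 241–360; slope 119/145.80, offset 31.20.
AQI = 241 + 119/145.80·31.20 ≈ 266.47 ⇒ 266.
Site L: 349.49 lies in 268.43–463.76, so I_lo=121, I_hi=180, C_lo=268.43, C_hi=463.76.
(180−121)/(463.76−268.43) × (349.49−268.43) + 121 = 59/195.33 × 81.06 + 121 ≈ 145.48 → 145.
AQIs: Site B=132, Site M=193, Site A=266, Site L=145. Sum = 132 + 193 + 266 + 145 = 736.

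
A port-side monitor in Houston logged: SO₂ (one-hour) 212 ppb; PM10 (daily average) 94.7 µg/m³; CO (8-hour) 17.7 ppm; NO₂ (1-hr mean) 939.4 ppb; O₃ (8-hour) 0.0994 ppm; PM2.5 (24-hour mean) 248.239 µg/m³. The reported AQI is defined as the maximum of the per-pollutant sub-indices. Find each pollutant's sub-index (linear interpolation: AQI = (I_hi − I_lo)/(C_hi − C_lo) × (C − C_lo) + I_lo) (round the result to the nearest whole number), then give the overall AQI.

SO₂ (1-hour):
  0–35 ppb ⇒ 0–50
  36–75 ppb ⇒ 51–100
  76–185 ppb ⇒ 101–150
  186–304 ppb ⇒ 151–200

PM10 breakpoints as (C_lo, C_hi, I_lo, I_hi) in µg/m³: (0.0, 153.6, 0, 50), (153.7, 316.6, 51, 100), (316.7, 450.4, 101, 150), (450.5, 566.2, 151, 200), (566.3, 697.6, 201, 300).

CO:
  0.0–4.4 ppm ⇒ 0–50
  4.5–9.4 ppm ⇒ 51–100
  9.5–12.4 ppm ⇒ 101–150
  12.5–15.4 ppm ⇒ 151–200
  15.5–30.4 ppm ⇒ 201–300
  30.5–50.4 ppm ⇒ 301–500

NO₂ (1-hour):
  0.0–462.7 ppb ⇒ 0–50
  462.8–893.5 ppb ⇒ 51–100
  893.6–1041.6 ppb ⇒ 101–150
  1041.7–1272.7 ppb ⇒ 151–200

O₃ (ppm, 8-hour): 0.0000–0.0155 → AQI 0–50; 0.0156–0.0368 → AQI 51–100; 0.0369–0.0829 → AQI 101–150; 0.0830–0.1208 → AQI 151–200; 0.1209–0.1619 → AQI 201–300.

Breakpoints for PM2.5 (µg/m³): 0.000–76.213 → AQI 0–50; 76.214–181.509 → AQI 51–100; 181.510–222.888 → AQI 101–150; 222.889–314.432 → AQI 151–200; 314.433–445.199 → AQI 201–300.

216

SO₂: row 186–304 (AQI 151–200). (200−151)·(212−186)/(304−186) + 151 = 49·26/118 + 151 ≈ 161.80 → 162.
PM10: 94.7 lies in 0.0–153.6, so I_lo=0, I_hi=50, C_lo=0.0, C_hi=153.6.
(50−0)/(153.6−0.0) × (94.7−0.0) + 0 = 50/153.6 × 94.7 + 0 ≈ 30.83 → 31.
CO: 17.7 lies in 15.5–30.4, so I_lo=201, I_hi=300, C_lo=15.5, C_hi=30.4.
(300−201)/(30.4−15.5) × (17.7−15.5) + 201 = 99/14.9 × 2.2 + 201 ≈ 215.62 → 216.
NO₂: 939.4 lies in 893.6–1041.6, so I_lo=101, I_hi=150, C_lo=893.6, C_hi=1041.6.
(150−101)/(1041.6−893.6) × (939.4−893.6) + 101 = 49/148.0 × 45.8 + 101 ≈ 116.16 → 116.
O₃: 0.0994 lies in 0.0830–0.1208, so I_lo=151, I_hi=200, C_lo=0.0830, C_hi=0.1208.
(200−151)/(0.1208−0.0830) × (0.0994−0.0830) + 151 = 49/0.0378 × 0.0164 + 151 ≈ 172.26 → 172.
PM2.5: 248.239 ∈ [222.889, 314.432] ↔ index [151, 200].
151 + (248.239−222.889)·(200−151)/(314.432−222.889) = 151 + 25.350·49/91.543 ≈ 164.57, so AQI = 165.
Sub-indices: SO₂→162, PM10→31, CO→216, NO₂→116, O₃→172, PM2.5→165. Overall AQI = max = 216; dominant pollutant is CO.
AQI 216: Very Unhealthy.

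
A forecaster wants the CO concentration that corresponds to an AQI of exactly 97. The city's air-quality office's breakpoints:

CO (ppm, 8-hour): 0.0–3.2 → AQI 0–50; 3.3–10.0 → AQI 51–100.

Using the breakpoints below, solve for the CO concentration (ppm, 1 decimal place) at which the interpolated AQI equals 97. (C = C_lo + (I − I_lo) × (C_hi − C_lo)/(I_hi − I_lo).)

9.6

AQI 97 lies in the 51–100 band, which corresponds to 3.3–10.0 ppm.
C = 3.3 + (97−51)×(10.0−3.3)/(100−51) = 3.3 + 46×6.7/49 ≈ 9.590 ppm → 9.6 ppm to 1 dp.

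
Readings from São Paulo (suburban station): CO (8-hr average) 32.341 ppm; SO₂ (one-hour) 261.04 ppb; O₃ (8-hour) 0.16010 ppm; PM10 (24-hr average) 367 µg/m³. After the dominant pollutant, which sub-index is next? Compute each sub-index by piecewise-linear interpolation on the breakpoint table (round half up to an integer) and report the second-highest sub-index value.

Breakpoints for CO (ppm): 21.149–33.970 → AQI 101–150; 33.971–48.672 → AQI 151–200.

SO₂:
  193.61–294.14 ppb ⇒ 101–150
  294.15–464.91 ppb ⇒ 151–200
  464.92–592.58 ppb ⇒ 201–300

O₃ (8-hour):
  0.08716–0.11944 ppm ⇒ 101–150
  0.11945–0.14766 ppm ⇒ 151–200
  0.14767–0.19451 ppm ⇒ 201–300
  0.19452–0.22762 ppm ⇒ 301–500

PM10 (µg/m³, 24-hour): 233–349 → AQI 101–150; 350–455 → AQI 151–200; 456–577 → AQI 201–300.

CO: 32.341 lies in 21.149–33.970, so I_lo=101, I_hi=150, C_lo=21.149, C_hi=33.970.
(150−101)/(33.970−21.149) × (32.341−21.149) + 101 = 49/12.821 × 11.192 + 101 ≈ 143.77 → 144.
SO₂: row 193.61–294.14 (AQI 101–150). (150−101)·(261.04−193.61)/(294.14−193.61) + 101 = 49·67.43/100.53 + 101 ≈ 133.87 → 134.
O₃ 0.16010: bracket 0.14767–0.19451 → index 201–300; slope 99/0.04684, offset 0.01243.
AQI = 201 + 99/0.04684·0.01243 ≈ 227.27 ⇒ 227.
PM10: 367 ∈ [350, 455] ↔ index [151, 200].
151 + (367−350)·(200−151)/(455−350) = 151 + 17·49/105 ≈ 158.93, so AQI = 159.
Sub-indices: CO→144, SO₂→134, O₃→227, PM10→159. Ranked high→low: 227, 159, 144, 134. Second-highest sub-index = 159.

159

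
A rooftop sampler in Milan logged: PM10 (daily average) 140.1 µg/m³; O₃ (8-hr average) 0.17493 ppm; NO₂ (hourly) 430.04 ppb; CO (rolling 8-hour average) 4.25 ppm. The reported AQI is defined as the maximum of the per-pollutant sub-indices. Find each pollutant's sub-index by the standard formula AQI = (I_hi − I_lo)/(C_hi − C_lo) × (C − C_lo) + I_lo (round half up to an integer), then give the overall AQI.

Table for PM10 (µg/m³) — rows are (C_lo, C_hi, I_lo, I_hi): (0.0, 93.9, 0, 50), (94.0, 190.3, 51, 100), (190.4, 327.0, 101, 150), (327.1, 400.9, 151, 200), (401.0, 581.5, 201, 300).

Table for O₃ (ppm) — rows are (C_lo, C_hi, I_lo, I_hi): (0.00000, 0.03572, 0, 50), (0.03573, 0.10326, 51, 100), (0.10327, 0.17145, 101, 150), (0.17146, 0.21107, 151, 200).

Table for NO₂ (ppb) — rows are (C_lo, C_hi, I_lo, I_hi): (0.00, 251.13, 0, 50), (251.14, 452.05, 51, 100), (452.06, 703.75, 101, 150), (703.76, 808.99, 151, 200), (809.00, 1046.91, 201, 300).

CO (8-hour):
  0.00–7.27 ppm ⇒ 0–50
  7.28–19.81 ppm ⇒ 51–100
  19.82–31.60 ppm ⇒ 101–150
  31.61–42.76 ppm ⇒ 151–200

PM10: 140.1 lies in 94.0–190.3, so I_lo=51, I_hi=100, C_lo=94.0, C_hi=190.3.
(100−51)/(190.3−94.0) × (140.1−94.0) + 51 = 49/96.3 × 46.1 + 51 ≈ 74.46 → 74.
O₃: 0.17493 ∈ [0.17146, 0.21107] ↔ index [151, 200].
151 + (0.17493−0.17146)·(200−151)/(0.21107−0.17146) = 151 + 0.00347·49/0.03961 ≈ 155.29, so AQI = 155.
NO₂: 430.04 ∈ [251.14, 452.05] ↔ index [51, 100].
51 + (430.04−251.14)·(100−51)/(452.05−251.14) = 51 + 178.90·49/200.91 ≈ 94.63, so AQI = 95.
CO: row 0.00–7.27 (AQI 0–50). (50−0)·(4.25−0.00)/(7.27−0.00) + 0 = 50·4.25/7.27 + 0 ≈ 29.23 → 29.
Sub-indices: PM10→74, O₃→155, NO₂→95, CO→29. Overall AQI = max = 155; dominant pollutant is O₃.

155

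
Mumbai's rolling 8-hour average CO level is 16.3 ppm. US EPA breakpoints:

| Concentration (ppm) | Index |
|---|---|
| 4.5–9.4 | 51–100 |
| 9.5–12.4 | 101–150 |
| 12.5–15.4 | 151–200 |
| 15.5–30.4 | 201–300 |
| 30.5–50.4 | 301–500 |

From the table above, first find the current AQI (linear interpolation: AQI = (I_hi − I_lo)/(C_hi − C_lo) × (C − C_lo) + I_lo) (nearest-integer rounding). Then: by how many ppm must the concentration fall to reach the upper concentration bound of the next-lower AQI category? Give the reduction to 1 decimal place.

CO: 16.3 lies in 15.5–30.4, so I_lo=201, I_hi=300, C_lo=15.5, C_hi=30.4.
(300−201)/(30.4−15.5) × (16.3−15.5) + 201 = 99/14.9 × 0.8 + 201 ≈ 206.32 → 206.
Current AQI 206 is in the Very Unhealthy range (201–300). The next-lower category tops out at AQI 200, whose upper concentration bound is 15.4 ppm.
Reduction needed = 16.3 − 15.4 = 0.9 ppm.

0.9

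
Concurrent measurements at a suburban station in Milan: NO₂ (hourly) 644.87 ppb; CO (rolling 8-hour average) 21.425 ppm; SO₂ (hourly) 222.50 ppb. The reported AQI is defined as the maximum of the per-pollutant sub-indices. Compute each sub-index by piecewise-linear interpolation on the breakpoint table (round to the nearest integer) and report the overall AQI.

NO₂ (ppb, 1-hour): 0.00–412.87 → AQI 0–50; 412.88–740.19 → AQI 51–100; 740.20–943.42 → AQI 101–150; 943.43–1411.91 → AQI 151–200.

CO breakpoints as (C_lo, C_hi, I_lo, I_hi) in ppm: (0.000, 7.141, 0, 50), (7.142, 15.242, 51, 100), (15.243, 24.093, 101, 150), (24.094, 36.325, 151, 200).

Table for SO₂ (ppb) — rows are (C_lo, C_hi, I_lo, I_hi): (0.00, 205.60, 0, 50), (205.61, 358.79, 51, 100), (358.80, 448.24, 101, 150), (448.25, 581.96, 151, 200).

NO₂: 644.87 lies in 412.88–740.19, so I_lo=51, I_hi=100, C_lo=412.88, C_hi=740.19.
(100−51)/(740.19−412.88) × (644.87−412.88) + 51 = 49/327.31 × 231.99 + 51 ≈ 85.73 → 86.
CO: 21.425 ∈ [15.243, 24.093] ↔ index [101, 150].
101 + (21.425−15.243)·(150−101)/(24.093−15.243) = 101 + 6.182·49/8.850 ≈ 135.23, so AQI = 135.
SO₂: 222.50 lies in 205.61–358.79, so I_lo=51, I_hi=100, C_lo=205.61, C_hi=358.79.
(100−51)/(358.79−205.61) × (222.50−205.61) + 51 = 49/153.18 × 16.89 + 51 ≈ 56.40 → 56.
Sub-indices: NO₂→86, CO→135, SO₂→56. Overall AQI = max = 135; dominant pollutant is CO.
AQI 135: Unhealthy for Sensitive Groups.

135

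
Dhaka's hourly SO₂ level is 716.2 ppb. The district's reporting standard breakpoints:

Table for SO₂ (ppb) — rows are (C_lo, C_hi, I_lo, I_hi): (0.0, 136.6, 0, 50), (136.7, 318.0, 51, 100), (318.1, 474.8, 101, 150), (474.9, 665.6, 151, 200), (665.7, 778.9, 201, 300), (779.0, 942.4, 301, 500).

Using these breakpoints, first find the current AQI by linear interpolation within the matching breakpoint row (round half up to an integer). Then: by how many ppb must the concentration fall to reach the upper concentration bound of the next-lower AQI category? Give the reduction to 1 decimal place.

SO₂: 716.2 lies in 665.7–778.9, so I_lo=201, I_hi=300, C_lo=665.7, C_hi=778.9.
(300−201)/(778.9−665.7) × (716.2−665.7) + 201 = 99/113.2 × 50.5 + 201 ≈ 245.17 → 245.
Current AQI 245 is in the Very Unhealthy range (201–300). The next-lower category tops out at AQI 200, whose upper concentration bound is 665.6 ppb.
Reduction needed = 716.2 − 665.6 = 50.6 ppb.

50.6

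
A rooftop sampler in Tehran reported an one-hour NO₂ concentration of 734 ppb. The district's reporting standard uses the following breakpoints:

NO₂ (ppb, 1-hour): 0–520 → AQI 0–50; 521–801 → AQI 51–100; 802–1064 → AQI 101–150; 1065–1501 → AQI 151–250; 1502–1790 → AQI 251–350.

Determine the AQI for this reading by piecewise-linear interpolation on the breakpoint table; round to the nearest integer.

NO₂: 734 lies in 521–801, so I_lo=51, I_hi=100, C_lo=521, C_hi=801.
(100−51)/(801−521) × (734−521) + 51 = 49/280 × 213 + 51 ≈ 88.28 → 88.

88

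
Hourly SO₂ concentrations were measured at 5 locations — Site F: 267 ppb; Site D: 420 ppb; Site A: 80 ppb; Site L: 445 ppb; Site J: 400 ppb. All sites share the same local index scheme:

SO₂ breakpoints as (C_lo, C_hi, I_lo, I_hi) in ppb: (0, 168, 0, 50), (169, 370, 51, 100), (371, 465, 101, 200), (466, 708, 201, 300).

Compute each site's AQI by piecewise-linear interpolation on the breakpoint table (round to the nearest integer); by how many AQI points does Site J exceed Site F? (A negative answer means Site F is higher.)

57

Site F: 267 lies in 169–370, so I_lo=51, I_hi=100, C_lo=169, C_hi=370.
(100−51)/(370−169) × (267−169) + 51 = 49/201 × 98 + 51 ≈ 74.89 → 75.
Site D: 420 lies in 371–465, so I_lo=101, I_hi=200, C_lo=371, C_hi=465.
(200−101)/(465−371) × (420−371) + 101 = 99/94 × 49 + 101 ≈ 152.61 → 153.
Site A: row 0–168 (AQI 0–50). (50−0)·(80−0)/(168−0) + 0 = 50·80/168 + 0 ≈ 23.81 → 24.
Site L 445: bracket 371–465 → index 101–200; slope 99/94, offset 74.
AQI = 101 + 99/94·74 ≈ 178.94 ⇒ 179.
Site J: 400 lies in 371–465, so I_lo=101, I_hi=200, C_lo=371, C_hi=465.
(200−101)/(465−371) × (400−371) + 101 = 99/94 × 29 + 101 ≈ 131.54 → 132.
AQIs: Site F=75, Site D=153, Site A=24, Site L=179, Site J=132. Site J (132) − Site F (75) = 57.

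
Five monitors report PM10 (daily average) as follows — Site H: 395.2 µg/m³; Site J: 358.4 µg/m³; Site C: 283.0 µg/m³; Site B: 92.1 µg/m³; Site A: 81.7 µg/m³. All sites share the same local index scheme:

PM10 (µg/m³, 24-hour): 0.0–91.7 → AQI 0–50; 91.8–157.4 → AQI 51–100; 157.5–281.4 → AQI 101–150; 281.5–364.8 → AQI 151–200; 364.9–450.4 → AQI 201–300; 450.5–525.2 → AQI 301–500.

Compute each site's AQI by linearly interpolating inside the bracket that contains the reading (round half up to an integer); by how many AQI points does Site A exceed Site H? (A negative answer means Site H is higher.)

Site H 395.2: bracket 364.9–450.4 → index 201–300; slope 99/85.5, offset 30.3.
AQI = 201 + 99/85.5·30.3 ≈ 236.08 ⇒ 236.
Site J: 358.4 lies in 281.5–364.8, so I_lo=151, I_hi=200, C_lo=281.5, C_hi=364.8.
(200−151)/(364.8−281.5) × (358.4−281.5) + 151 = 49/83.3 × 76.9 + 151 ≈ 196.24 → 196.
Site C: row 281.5–364.8 (AQI 151–200). (200−151)·(283.0−281.5)/(364.8−281.5) + 151 = 49·1.5/83.3 + 151 ≈ 151.88 → 152.
Site B 92.1: bracket 91.8–157.4 → index 51–100; slope 49/65.6, offset 0.3.
AQI = 51 + 49/65.6·0.3 ≈ 51.22 ⇒ 51.
Site A: row 0.0–91.7 (AQI 0–50). (50−0)·(81.7−0.0)/(91.7−0.0) + 0 = 50·81.7/91.7 + 0 ≈ 44.55 → 45.
AQIs: Site H=236, Site J=196, Site C=152, Site B=51, Site A=45. Site A (45) − Site H (236) = -191.

-191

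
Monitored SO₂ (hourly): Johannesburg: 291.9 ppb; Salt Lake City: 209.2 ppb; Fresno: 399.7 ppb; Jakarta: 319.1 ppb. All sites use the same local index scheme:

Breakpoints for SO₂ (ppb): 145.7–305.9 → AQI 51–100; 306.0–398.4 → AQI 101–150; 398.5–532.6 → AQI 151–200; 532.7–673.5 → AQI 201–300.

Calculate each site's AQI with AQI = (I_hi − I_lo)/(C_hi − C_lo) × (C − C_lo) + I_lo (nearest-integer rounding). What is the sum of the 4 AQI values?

425

Johannesburg 291.9: bracket 145.7–305.9 → index 51–100; slope 49/160.2, offset 146.2.
AQI = 51 + 49/160.2·146.2 ≈ 95.72 ⇒ 96.
Salt Lake City: 209.2 lies in 145.7–305.9, so I_lo=51, I_hi=100, C_lo=145.7, C_hi=305.9.
(100−51)/(305.9−145.7) × (209.2−145.7) + 51 = 49/160.2 × 63.5 + 51 ≈ 70.42 → 70.
Fresno 399.7: bracket 398.5–532.6 → index 151–200; slope 49/134.1, offset 1.2.
AQI = 151 + 49/134.1·1.2 ≈ 151.44 ⇒ 151.
Jakarta: row 306.0–398.4 (AQI 101–150). (150−101)·(319.1−306.0)/(398.4−306.0) + 101 = 49·13.1/92.4 + 101 ≈ 107.95 → 108.
AQIs: Johannesburg=96, Salt Lake City=70, Fresno=151, Jakarta=108. Sum = 96 + 70 + 151 + 108 = 425.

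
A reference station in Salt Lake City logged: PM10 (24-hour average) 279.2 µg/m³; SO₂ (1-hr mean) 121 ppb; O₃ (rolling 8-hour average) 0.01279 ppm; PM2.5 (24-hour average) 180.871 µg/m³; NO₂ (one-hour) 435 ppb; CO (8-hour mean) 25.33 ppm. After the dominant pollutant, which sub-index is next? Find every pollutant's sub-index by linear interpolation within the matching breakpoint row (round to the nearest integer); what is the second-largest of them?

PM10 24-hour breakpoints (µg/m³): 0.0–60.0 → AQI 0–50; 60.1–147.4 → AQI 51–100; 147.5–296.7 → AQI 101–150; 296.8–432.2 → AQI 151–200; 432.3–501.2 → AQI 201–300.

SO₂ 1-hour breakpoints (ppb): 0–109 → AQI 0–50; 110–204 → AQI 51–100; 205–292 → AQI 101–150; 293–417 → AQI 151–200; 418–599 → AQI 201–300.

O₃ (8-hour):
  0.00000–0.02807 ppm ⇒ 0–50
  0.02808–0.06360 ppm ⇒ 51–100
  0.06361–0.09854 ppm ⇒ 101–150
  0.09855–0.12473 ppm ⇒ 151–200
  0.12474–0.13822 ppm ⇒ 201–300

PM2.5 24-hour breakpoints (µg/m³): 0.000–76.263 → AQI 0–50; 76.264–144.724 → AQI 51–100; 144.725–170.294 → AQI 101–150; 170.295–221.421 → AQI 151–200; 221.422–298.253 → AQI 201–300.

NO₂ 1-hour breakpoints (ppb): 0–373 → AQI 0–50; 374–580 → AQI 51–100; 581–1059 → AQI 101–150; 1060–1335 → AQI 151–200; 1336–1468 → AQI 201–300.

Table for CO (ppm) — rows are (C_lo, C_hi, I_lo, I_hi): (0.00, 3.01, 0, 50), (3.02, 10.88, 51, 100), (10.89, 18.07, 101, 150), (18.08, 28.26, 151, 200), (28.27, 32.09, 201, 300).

PM10: row 147.5–296.7 (AQI 101–150). (150−101)·(279.2−147.5)/(296.7−147.5) + 101 = 49·131.7/149.2 + 101 ≈ 144.25 → 144.
SO₂: row 110–204 (AQI 51–100). (100−51)·(121−110)/(204−110) + 51 = 49·11/94 + 51 ≈ 56.73 → 57.
O₃ 0.01279: bracket 0.00000–0.02807 → index 0–50; slope 50/0.02807, offset 0.01279.
AQI = 0 + 50/0.02807·0.01279 ≈ 22.78 ⇒ 23.
PM2.5 180.871: bracket 170.295–221.421 → index 151–200; slope 49/51.126, offset 10.576.
AQI = 151 + 49/51.126·10.576 ≈ 161.14 ⇒ 161.
NO₂: row 374–580 (AQI 51–100). (100−51)·(435−374)/(580−374) + 51 = 49·61/206 + 51 ≈ 65.51 → 66.
CO: 25.33 lies in 18.08–28.26, so I_lo=151, I_hi=200, C_lo=18.08, C_hi=28.26.
(200−151)/(28.26−18.08) × (25.33−18.08) + 151 = 49/10.18 × 7.25 + 151 ≈ 185.90 → 186.
Sub-indices: PM10→144, SO₂→57, O₃→23, PM2.5→161, NO₂→66, CO→186. Ranked high→low: 186, 161, 144, 66, 57, 23. Second-highest sub-index = 161.

161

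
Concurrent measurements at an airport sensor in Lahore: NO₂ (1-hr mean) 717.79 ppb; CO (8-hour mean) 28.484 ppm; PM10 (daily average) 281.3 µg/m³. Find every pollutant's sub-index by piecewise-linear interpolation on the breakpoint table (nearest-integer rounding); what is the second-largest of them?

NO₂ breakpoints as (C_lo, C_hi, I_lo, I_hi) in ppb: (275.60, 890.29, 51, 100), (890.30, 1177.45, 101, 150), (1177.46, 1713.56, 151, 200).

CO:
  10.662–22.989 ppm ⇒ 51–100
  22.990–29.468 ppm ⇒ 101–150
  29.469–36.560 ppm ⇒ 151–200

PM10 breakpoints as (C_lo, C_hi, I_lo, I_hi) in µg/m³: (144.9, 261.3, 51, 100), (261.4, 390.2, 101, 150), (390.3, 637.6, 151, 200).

109

NO₂: 717.79 ∈ [275.60, 890.29] ↔ index [51, 100].
51 + (717.79−275.60)·(100−51)/(890.29−275.60) = 51 + 442.19·49/614.69 ≈ 86.25, so AQI = 86.
CO: 28.484 ∈ [22.990, 29.468] ↔ index [101, 150].
101 + (28.484−22.990)·(150−101)/(29.468−22.990) = 101 + 5.494·49/6.478 ≈ 142.56, so AQI = 143.
PM10: row 261.4–390.2 (AQI 101–150). (150−101)·(281.3−261.4)/(390.2−261.4) + 101 = 49·19.9/128.8 + 101 ≈ 108.57 → 109.
Sub-indices: NO₂→86, CO→143, PM10→109. Ranked high→low: 143, 109, 86. Second-highest sub-index = 109.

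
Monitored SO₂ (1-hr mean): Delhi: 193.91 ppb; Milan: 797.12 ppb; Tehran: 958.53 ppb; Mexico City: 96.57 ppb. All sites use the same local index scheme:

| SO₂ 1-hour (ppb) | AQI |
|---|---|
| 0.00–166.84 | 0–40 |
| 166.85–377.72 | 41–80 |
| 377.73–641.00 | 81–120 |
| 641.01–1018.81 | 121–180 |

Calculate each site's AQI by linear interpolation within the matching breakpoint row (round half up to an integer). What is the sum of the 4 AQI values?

Delhi: row 166.85–377.72 (AQI 41–80). (80−41)·(193.91−166.85)/(377.72−166.85) + 41 = 39·27.06/210.87 + 41 ≈ 46.00 → 46.
Milan: 797.12 ∈ [641.01, 1018.81] ↔ index [121, 180].
121 + (797.12−641.01)·(180−121)/(1018.81−641.01) = 121 + 156.11·59/377.80 ≈ 145.38, so AQI = 145.
Tehran 958.53: bracket 641.01–1018.81 → index 121–180; slope 59/377.80, offset 317.52.
AQI = 121 + 59/377.80·317.52 ≈ 170.59 ⇒ 171.
Mexico City: 96.57 lies in 0.00–166.84, so I_lo=0, I_hi=40, C_lo=0.00, C_hi=166.84.
(40−0)/(166.84−0.00) × (96.57−0.00) + 0 = 40/166.84 × 96.57 + 0 ≈ 23.15 → 23.
AQIs: Delhi=46, Milan=145, Tehran=171, Mexico City=23. Sum = 46 + 145 + 171 + 23 = 385.

385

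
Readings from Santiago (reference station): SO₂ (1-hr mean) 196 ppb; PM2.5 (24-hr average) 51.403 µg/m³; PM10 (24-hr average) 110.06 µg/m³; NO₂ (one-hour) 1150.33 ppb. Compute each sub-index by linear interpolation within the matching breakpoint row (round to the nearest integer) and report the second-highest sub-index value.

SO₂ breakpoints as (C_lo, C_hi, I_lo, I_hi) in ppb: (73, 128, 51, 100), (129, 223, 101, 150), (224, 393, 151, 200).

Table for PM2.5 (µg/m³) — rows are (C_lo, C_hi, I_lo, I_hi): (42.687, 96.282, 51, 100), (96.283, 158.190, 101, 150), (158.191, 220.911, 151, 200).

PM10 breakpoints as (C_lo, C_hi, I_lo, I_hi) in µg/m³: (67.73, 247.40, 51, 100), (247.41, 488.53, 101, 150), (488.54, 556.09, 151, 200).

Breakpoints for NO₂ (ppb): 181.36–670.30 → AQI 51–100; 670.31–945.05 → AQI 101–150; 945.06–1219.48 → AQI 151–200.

SO₂: row 129–223 (AQI 101–150). (150−101)·(196−129)/(223−129) + 101 = 49·67/94 + 101 ≈ 135.93 → 136.
PM2.5: row 42.687–96.282 (AQI 51–100). (100−51)·(51.403−42.687)/(96.282−42.687) + 51 = 49·8.716/53.595 + 51 ≈ 58.97 → 59.
PM10: 110.06 lies in 67.73–247.40, so I_lo=51, I_hi=100, C_lo=67.73, C_hi=247.40.
(100−51)/(247.40−67.73) × (110.06−67.73) + 51 = 49/179.67 × 42.33 + 51 ≈ 62.54 → 63.
NO₂: row 945.06–1219.48 (AQI 151–200). (200−151)·(1150.33−945.06)/(1219.48−945.06) + 151 = 49·205.27/274.42 + 151 ≈ 187.65 → 188.
Sub-indices: SO₂→136, PM2.5→59, PM10→63, NO₂→188. Ranked high→low: 188, 136, 63, 59. Second-highest sub-index = 136.

136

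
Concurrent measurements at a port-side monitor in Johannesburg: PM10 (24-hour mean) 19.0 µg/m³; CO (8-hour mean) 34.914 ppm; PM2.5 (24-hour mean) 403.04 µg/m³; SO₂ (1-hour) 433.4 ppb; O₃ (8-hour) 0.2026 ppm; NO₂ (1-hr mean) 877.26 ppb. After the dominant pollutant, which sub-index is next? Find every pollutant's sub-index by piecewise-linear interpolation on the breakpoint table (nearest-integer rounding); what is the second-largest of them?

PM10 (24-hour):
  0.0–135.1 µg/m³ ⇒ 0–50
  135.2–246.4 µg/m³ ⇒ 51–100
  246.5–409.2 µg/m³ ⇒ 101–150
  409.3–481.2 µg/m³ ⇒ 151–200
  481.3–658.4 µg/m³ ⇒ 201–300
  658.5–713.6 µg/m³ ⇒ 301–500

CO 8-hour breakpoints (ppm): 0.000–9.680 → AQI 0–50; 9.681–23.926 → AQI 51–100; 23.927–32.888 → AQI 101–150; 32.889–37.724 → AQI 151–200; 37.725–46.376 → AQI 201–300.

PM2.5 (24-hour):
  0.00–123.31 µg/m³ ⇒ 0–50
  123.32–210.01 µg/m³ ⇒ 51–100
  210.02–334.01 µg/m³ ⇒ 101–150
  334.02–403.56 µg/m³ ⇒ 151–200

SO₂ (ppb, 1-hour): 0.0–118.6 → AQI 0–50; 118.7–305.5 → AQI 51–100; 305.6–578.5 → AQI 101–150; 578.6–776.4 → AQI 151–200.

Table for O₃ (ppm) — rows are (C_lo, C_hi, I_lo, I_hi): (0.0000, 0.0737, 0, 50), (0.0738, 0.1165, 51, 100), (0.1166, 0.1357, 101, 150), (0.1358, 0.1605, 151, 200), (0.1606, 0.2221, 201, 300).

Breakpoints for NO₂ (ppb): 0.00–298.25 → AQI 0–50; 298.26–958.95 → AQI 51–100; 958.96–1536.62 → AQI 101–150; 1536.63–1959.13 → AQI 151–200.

PM10: 19.0 lies in 0.0–135.1, so I_lo=0, I_hi=50, C_lo=0.0, C_hi=135.1.
(50−0)/(135.1−0.0) × (19.0−0.0) + 0 = 50/135.1 × 19.0 + 0 ≈ 7.03 → 7.
CO 34.914: bracket 32.889–37.724 → index 151–200; slope 49/4.835, offset 2.025.
AQI = 151 + 49/4.835·2.025 ≈ 171.52 ⇒ 172.
PM2.5: 403.04 lies in 334.02–403.56, so I_lo=151, I_hi=200, C_lo=334.02, C_hi=403.56.
(200−151)/(403.56−334.02) × (403.04−334.02) + 151 = 49/69.54 × 69.02 + 151 ≈ 199.63 → 200.
SO₂: row 305.6–578.5 (AQI 101–150). (150−101)·(433.4−305.6)/(578.5−305.6) + 101 = 49·127.8/272.9 + 101 ≈ 123.95 → 124.
O₃: 0.2026 ∈ [0.1606, 0.2221] ↔ index [201, 300].
201 + (0.2026−0.1606)·(300−201)/(0.2221−0.1606) = 201 + 0.0420·99/0.0615 ≈ 268.61, so AQI = 269.
NO₂: 877.26 lies in 298.26–958.95, so I_lo=51, I_hi=100, C_lo=298.26, C_hi=958.95.
(100−51)/(958.95−298.26) × (877.26−298.26) + 51 = 49/660.69 × 579.00 + 51 ≈ 93.94 → 94.
Sub-indices: PM10→7, CO→172, PM2.5→200, SO₂→124, O₃→269, NO₂→94. Ranked high→low: 269, 200, 172, 124, 94, 7. Second-highest sub-index = 200.

200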